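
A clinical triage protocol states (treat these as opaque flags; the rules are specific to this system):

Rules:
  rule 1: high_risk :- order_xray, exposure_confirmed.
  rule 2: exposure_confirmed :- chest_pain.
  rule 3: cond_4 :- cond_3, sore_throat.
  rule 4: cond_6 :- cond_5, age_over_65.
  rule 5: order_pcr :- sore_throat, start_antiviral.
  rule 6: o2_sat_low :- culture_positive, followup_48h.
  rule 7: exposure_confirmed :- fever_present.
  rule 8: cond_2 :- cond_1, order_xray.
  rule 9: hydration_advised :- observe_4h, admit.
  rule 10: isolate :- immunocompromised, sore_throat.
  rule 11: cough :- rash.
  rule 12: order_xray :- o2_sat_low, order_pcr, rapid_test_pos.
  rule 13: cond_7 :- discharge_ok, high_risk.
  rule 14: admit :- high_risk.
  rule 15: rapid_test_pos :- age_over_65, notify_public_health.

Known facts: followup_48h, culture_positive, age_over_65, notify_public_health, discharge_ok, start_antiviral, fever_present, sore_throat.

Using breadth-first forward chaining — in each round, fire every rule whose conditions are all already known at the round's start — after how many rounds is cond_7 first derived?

4

Round 1: rule 5 [order_pcr :- sore_throat, start_antiviral.]; rule 6 [o2_sat_low :- culture_positive, followup_48h.]; rule 7 [exposure_confirmed :- fever_present.]; rule 15 [rapid_test_pos :- age_over_65, notify_public_health.]. New: order_pcr, o2_sat_low, exposure_confirmed, rapid_test_pos.
Round 2: rule 12 [order_xray :- o2_sat_low, order_pcr, rapid_test_pos.]. New: order_xray.
Round 3: rule 1 [high_risk :- order_xray, exposure_confirmed.]. New: high_risk.
Round 4: rule 13 [cond_7 :- discharge_ok, high_risk.]; rule 14 [admit :- high_risk.]. New: cond_7, admit.
cond_7 first appears in round 4.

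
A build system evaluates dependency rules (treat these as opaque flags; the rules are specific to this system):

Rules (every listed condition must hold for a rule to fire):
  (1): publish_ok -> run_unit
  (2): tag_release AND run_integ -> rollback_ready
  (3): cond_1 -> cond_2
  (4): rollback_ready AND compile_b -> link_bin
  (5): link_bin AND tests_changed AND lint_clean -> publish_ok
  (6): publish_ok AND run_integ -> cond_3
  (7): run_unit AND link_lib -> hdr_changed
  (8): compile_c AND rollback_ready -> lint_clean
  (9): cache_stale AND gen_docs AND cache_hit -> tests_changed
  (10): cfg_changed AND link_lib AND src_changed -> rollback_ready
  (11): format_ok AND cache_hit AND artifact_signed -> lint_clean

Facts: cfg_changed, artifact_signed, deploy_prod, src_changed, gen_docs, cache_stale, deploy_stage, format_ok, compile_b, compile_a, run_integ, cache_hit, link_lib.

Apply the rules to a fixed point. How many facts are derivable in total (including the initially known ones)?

Round 1 fires (9), (10), (11), giving tests_changed, rollback_ready, lint_clean.
Round 2 fires (4), giving link_bin.
Round 3 fires (5), giving publish_ok.
Round 4 fires (1), (6), giving run_unit, cond_3.
Round 5 fires (7), giving hdr_changed.
Closure: {artifact_signed, cache_hit, cache_stale, cfg_changed, compile_a, compile_b, cond_3, deploy_prod, deploy_stage, format_ok, gen_docs, hdr_changed, link_bin, link_lib, lint_clean, publish_ok, rollback_ready, run_integ, run_unit, src_changed, tests_changed} — 21 facts.

21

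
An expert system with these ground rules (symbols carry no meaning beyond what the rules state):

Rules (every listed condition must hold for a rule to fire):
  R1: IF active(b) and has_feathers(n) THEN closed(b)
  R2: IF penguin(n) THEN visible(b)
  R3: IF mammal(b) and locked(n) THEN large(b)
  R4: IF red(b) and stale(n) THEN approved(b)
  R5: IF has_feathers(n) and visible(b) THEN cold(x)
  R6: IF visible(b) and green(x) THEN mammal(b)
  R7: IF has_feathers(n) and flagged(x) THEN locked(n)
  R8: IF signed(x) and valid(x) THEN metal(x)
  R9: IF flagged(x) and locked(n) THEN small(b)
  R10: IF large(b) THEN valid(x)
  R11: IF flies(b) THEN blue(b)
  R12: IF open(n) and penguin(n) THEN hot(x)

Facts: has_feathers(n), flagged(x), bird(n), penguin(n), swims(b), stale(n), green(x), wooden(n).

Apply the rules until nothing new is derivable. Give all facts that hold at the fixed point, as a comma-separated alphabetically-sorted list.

[1] R2 [IF penguin(n) THEN visible(b)]; R7 [IF has_feathers(n) and flagged(x) THEN locked(n)]. ⇒ new: visible(b), locked(n).
[2] R5 [IF has_feathers(n) and visible(b) THEN cold(x)]; R6 [IF visible(b) and green(x) THEN mammal(b)]; R9 [IF flagged(x) and locked(n) THEN small(b)]. ⇒ new: cold(x), mammal(b), small(b).
[3] R3 [IF mammal(b) and locked(n) THEN large(b)]. ⇒ new: large(b).
[4] R10 [IF large(b) THEN valid(x)]. ⇒ new: valid(x).

bird(n), cold(x), flagged(x), green(x), has_feathers(n), large(b), locked(n), mammal(b), penguin(n), small(b), stale(n), swims(b), valid(x), visible(b), wooden(n)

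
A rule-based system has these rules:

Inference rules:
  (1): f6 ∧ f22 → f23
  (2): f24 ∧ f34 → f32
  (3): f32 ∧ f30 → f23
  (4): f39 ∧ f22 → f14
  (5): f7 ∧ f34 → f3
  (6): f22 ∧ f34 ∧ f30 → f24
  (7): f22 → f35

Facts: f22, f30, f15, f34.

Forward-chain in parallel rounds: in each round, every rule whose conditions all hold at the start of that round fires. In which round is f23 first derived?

Round 1 fires (6), (7), giving f24, f35.
Round 2 fires (2), giving f32.
Round 3 fires (3), giving f23.
f23 first appears in round 3.

3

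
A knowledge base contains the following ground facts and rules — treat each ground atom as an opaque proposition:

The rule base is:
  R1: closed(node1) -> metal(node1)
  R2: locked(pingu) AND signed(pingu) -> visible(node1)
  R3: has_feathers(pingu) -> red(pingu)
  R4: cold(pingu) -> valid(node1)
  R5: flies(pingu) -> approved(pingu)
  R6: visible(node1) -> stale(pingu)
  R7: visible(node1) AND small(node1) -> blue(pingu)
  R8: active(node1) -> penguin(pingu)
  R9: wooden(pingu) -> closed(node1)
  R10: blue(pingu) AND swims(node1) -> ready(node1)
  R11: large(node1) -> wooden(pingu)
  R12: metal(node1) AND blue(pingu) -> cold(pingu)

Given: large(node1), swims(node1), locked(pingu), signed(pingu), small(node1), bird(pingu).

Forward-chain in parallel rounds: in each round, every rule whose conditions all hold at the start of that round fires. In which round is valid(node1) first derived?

5

Round 1 — R2, R11, derive visible(node1), wooden(pingu).
Round 2 — R6, R7, R9, derive stale(pingu), blue(pingu), closed(node1).
Round 3 — R1, R10, derive metal(node1), ready(node1).
Round 4 — R12, derive cold(pingu).
Round 5 — R4, derive valid(node1).
valid(node1) first appears in round 5.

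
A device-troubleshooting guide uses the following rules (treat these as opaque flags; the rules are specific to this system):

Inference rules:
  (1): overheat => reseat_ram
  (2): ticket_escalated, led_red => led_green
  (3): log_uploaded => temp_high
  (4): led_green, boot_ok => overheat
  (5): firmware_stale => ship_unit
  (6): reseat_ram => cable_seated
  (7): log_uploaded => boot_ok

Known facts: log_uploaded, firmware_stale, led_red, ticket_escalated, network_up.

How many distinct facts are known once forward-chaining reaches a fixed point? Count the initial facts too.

Round 1 — (2), (3), (5), (7), derive led_green, temp_high, ship_unit, boot_ok.
Round 2 — (4), derive overheat.
Round 3 — (1), derive reseat_ram.
Round 4 — (6), derive cable_seated.
Closure: {boot_ok, cable_seated, firmware_stale, led_green, led_red, log_uploaded, network_up, overheat, reseat_ram, ship_unit, temp_high, ticket_escalated} — 12 facts.

12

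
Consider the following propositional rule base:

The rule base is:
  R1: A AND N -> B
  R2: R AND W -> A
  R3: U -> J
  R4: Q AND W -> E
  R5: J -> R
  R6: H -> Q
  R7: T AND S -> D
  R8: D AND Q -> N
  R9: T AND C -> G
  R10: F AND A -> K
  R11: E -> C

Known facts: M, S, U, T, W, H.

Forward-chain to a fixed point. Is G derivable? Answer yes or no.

Round 1 — R3, R6, R7, derive J, Q, D.
Round 2 — R4, R5, R8, derive E, R, N.
Round 3 — R2, R11, derive A, C.
Round 4 — R1, R9, derive B, G.
G appears in round 4, so it is derivable.

yes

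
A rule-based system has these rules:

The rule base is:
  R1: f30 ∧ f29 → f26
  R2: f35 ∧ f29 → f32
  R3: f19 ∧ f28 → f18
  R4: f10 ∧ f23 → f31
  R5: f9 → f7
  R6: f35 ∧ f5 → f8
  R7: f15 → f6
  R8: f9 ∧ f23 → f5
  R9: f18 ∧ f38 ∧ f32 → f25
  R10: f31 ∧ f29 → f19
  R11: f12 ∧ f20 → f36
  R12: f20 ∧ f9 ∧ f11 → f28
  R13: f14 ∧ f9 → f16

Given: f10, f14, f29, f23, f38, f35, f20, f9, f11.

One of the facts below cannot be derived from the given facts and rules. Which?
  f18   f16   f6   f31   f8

[1] R2 [f35 ∧ f29 → f32]; R4 [f10 ∧ f23 → f31]; R5 [f9 → f7]; R8 [f9 ∧ f23 → f5]; R12 [f20 ∧ f9 ∧ f11 → f28]; R13 [f14 ∧ f9 → f16]. ⇒ new: f32, f31, f7, f5, f28, f16.
[2] R6 [f35 ∧ f5 → f8]; R10 [f31 ∧ f29 → f19]. ⇒ new: f8, f19.
[3] R3 [f19 ∧ f28 → f18]. ⇒ new: f18.
[4] R9 [f18 ∧ f38 ∧ f32 → f25]. ⇒ new: f25.
Derived: f31 (round 1), f16 (round 1), f8 (round 2), f18 (round 3). f6 never appears in any round.

f6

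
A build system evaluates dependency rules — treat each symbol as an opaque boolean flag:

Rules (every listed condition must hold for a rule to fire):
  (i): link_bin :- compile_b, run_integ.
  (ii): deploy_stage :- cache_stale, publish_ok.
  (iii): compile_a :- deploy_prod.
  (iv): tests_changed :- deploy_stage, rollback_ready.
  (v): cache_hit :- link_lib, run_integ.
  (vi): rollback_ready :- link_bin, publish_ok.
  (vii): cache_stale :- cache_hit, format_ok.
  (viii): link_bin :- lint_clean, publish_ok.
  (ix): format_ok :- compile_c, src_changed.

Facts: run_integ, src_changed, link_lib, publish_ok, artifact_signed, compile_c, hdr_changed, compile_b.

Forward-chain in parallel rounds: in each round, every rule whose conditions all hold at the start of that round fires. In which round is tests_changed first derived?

Round 1 — (i), (v), (ix), derive link_bin, cache_hit, format_ok.
Round 2 — (vi), (vii), derive rollback_ready, cache_stale.
Round 3 — (ii), derive deploy_stage.
Round 4 — (iv), derive tests_changed.
tests_changed first appears in round 4.

4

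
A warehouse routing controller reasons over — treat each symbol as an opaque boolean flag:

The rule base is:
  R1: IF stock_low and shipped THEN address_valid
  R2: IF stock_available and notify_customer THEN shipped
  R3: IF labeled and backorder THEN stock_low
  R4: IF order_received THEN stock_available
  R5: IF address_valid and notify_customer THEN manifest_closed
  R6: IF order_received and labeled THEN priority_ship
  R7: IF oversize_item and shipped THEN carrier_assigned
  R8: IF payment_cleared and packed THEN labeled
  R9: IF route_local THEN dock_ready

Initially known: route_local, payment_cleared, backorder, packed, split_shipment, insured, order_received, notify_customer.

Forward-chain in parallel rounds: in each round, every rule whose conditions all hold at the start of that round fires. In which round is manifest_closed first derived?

4

Round 1 — R4, R8, R9, derive stock_available, labeled, dock_ready.
Round 2 — R2, R3, R6, derive shipped, stock_low, priority_ship.
Round 3 — R1, derive address_valid.
Round 4 — R5, derive manifest_closed.
manifest_closed first appears in round 4.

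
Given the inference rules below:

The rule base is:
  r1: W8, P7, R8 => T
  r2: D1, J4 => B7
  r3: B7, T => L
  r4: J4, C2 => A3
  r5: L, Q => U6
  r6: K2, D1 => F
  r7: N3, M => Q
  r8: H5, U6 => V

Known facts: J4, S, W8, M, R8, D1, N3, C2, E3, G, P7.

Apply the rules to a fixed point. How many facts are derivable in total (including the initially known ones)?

17

Round 1 fires r1, r2, r4, r7, giving T, B7, A3, Q.
Round 2 fires r3, giving L.
Round 3 fires r5, giving U6.
Closure: {A3, B7, C2, D1, E3, G, J4, L, M, N3, P7, Q, R8, S, T, U6, W8} — 17 facts.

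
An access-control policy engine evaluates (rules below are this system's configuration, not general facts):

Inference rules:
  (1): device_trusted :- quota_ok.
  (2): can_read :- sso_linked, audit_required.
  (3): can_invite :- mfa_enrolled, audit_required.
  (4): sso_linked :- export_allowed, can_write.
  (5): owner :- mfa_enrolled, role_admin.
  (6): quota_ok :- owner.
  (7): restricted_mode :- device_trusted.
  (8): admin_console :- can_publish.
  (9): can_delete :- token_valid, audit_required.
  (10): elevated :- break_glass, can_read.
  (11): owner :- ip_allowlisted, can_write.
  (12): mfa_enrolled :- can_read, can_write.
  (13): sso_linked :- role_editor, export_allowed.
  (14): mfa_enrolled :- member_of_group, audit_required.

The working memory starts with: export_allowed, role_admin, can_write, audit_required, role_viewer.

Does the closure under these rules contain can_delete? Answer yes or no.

[1] (4) [sso_linked :- export_allowed, can_write.]. ⇒ new: sso_linked.
[2] (2) [can_read :- sso_linked, audit_required.]. ⇒ new: can_read.
[3] (12) [mfa_enrolled :- can_read, can_write.]. ⇒ new: mfa_enrolled.
[4] (3) [can_invite :- mfa_enrolled, audit_required.]; (5) [owner :- mfa_enrolled, role_admin.]. ⇒ new: can_invite, owner.
[5] (6) [quota_ok :- owner.]. ⇒ new: quota_ok.
[6] (1) [device_trusted :- quota_ok.]. ⇒ new: device_trusted.
[7] (7) [restricted_mode :- device_trusted.]. ⇒ new: restricted_mode.
Fixed point reached. can_delete is concluded only by (9); (9) needs token_valid (never derived).

no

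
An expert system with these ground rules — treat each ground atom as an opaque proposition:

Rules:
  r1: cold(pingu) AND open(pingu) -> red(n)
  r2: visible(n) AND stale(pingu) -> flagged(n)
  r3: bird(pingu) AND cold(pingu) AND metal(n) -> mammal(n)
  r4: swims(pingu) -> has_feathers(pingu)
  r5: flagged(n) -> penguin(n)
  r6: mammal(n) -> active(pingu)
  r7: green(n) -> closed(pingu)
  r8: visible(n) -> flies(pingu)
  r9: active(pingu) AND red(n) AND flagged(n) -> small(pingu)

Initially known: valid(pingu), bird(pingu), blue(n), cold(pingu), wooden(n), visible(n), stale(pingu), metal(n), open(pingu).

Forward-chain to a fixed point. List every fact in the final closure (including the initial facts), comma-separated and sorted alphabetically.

Round 1 fires r1, r2, r3, r8, giving red(n), flagged(n), mammal(n), flies(pingu).
Round 2 fires r5, r6, giving penguin(n), active(pingu).
Round 3 fires r9, giving small(pingu).

active(pingu), bird(pingu), blue(n), cold(pingu), flagged(n), flies(pingu), mammal(n), metal(n), open(pingu), penguin(n), red(n), small(pingu), stale(pingu), valid(pingu), visible(n), wooden(n)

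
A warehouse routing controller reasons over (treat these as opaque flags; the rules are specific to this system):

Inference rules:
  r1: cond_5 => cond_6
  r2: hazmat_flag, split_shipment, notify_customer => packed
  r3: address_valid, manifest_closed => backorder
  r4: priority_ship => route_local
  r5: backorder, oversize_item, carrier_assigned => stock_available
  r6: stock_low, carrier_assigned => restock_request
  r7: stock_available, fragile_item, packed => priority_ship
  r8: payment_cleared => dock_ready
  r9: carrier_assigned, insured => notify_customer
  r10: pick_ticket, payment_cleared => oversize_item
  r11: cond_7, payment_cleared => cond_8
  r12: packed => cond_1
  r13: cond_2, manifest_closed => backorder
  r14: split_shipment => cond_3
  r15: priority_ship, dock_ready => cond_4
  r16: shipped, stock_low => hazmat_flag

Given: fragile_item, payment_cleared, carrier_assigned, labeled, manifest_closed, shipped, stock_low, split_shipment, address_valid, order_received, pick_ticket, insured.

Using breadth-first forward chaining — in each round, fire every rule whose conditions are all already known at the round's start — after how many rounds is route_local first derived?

[1] r3 [address_valid, manifest_closed => backorder]; r6 [stock_low, carrier_assigned => restock_request]; r8 [payment_cleared => dock_ready]; r9 [carrier_assigned, insured => notify_customer]; r10 [pick_ticket, payment_cleared => oversize_item]; r14 [split_shipment => cond_3]; r16 [shipped, stock_low => hazmat_flag]. ⇒ new: backorder, restock_request, dock_ready, notify_customer, oversize_item, cond_3, hazmat_flag.
[2] r2 [hazmat_flag, split_shipment, notify_customer => packed]; r5 [backorder, oversize_item, carrier_assigned => stock_available]. ⇒ new: packed, stock_available.
[3] r7 [stock_available, fragile_item, packed => priority_ship]; r12 [packed => cond_1]. ⇒ new: priority_ship, cond_1.
[4] r4 [priority_ship => route_local]; r15 [priority_ship, dock_ready => cond_4]. ⇒ new: route_local, cond_4.
route_local first appears in round 4.

4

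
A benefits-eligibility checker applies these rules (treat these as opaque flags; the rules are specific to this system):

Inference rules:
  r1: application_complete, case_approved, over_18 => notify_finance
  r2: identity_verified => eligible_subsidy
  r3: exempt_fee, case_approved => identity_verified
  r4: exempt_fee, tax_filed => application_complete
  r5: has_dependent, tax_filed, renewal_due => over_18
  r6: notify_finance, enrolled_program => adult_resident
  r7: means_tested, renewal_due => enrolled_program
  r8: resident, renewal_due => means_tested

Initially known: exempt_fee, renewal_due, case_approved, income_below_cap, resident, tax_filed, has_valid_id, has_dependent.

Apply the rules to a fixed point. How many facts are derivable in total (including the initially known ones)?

Round 1 — r3, r4, r5, r8, derive identity_verified, application_complete, over_18, means_tested.
Round 2 — r1, r2, r7, derive notify_finance, eligible_subsidy, enrolled_program.
Round 3 — r6, derive adult_resident.
Closure: {adult_resident, application_complete, case_approved, eligible_subsidy, enrolled_program, exempt_fee, has_dependent, has_valid_id, identity_verified, income_below_cap, means_tested, notify_finance, over_18, renewal_due, resident, tax_filed} — 16 facts.

16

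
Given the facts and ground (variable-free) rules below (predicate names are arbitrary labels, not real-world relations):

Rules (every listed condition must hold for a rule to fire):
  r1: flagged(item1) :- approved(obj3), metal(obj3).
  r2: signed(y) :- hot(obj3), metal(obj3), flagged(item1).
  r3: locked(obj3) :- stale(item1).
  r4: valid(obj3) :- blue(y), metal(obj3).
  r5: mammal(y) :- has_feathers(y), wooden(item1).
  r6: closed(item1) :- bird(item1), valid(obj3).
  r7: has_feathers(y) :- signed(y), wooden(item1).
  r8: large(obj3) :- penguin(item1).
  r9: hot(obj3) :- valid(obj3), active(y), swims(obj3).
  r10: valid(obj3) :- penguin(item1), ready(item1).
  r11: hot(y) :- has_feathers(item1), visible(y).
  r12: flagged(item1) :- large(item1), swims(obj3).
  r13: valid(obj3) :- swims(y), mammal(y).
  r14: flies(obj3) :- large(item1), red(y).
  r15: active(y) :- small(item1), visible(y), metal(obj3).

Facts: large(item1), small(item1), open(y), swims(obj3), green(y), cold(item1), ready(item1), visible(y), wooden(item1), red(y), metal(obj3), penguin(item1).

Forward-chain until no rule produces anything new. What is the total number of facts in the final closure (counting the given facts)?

21

Round 1 fires r8, r10, r12, r14, r15, giving large(obj3), valid(obj3), flagged(item1), flies(obj3), active(y).
Round 2 fires r9, giving hot(obj3).
Round 3 fires r2, giving signed(y).
Round 4 fires r7, giving has_feathers(y).
Round 5 fires r5, giving mammal(y).
Closure: {active(y), cold(item1), flagged(item1), flies(obj3), green(y), has_feathers(y), hot(obj3), large(item1), large(obj3), mammal(y), metal(obj3), open(y), penguin(item1), ready(item1), red(y), signed(y), small(item1), swims(obj3), valid(obj3), visible(y), wooden(item1)} — 21 facts.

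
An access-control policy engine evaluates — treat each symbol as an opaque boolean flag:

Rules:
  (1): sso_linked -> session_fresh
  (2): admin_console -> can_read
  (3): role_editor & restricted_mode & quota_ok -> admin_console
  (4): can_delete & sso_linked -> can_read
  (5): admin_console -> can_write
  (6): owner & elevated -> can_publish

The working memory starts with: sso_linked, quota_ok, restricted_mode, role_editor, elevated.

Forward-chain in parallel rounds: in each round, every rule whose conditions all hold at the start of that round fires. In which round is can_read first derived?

2

[1] (1) [sso_linked -> session_fresh]; (3) [role_editor & restricted_mode & quota_ok -> admin_console]. ⇒ new: session_fresh, admin_console.
[2] (2) [admin_console -> can_read]; (5) [admin_console -> can_write]. ⇒ new: can_read, can_write.
can_read first appears in round 2.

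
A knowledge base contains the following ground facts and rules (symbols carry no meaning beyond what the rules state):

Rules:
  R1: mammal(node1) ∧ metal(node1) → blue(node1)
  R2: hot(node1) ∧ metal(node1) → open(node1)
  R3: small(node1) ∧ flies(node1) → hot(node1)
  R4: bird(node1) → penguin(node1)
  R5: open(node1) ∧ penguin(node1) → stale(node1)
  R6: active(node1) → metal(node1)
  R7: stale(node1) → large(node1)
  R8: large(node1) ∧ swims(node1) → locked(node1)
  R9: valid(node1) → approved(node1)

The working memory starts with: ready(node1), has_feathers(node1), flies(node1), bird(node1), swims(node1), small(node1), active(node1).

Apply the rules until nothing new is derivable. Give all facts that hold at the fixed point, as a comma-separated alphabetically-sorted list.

active(node1), bird(node1), flies(node1), has_feathers(node1), hot(node1), large(node1), locked(node1), metal(node1), open(node1), penguin(node1), ready(node1), small(node1), stale(node1), swims(node1)

Round 1 fires R3, R4, R6, giving hot(node1), penguin(node1), metal(node1).
Round 2 fires R2, giving open(node1).
Round 3 fires R5, giving stale(node1).
Round 4 fires R7, giving large(node1).
Round 5 fires R8, giving locked(node1).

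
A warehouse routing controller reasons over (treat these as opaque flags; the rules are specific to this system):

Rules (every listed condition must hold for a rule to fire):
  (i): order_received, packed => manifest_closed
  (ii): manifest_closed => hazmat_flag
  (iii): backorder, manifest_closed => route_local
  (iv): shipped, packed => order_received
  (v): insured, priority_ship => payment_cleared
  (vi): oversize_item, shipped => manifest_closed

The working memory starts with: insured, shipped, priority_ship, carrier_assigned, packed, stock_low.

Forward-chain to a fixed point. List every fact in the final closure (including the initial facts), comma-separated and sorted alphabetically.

carrier_assigned, hazmat_flag, insured, manifest_closed, order_received, packed, payment_cleared, priority_ship, shipped, stock_low

Round 1: (iv) [shipped, packed => order_received]; (v) [insured, priority_ship => payment_cleared]. New: order_received, payment_cleared.
Round 2: (i) [order_received, packed => manifest_closed]. New: manifest_closed.
Round 3: (ii) [manifest_closed => hazmat_flag]. New: hazmat_flag.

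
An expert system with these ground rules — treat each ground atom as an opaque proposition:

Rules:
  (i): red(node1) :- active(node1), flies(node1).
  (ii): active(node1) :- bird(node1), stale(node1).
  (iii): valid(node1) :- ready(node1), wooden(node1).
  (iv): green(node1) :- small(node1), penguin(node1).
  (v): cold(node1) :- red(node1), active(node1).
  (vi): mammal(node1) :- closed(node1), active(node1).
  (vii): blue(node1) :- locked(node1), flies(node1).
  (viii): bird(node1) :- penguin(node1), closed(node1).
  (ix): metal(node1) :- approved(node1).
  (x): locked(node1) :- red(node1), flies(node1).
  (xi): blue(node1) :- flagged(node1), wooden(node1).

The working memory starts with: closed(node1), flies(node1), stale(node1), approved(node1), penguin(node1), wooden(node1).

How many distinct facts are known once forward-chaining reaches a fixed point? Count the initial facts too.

Round 1: (viii) [bird(node1) :- penguin(node1), closed(node1).]; (ix) [metal(node1) :- approved(node1).]. Adds bird(node1), metal(node1).
Round 2: (ii) [active(node1) :- bird(node1), stale(node1).]. Adds active(node1).
Round 3: (i) [red(node1) :- active(node1), flies(node1).]; (vi) [mammal(node1) :- closed(node1), active(node1).]. Adds red(node1), mammal(node1).
Round 4: (v) [cold(node1) :- red(node1), active(node1).]; (x) [locked(node1) :- red(node1), flies(node1).]. Adds cold(node1), locked(node1).
Round 5: (vii) [blue(node1) :- locked(node1), flies(node1).]. Adds blue(node1).
Closure: {active(node1), approved(node1), bird(node1), blue(node1), closed(node1), cold(node1), flies(node1), locked(node1), mammal(node1), metal(node1), penguin(node1), red(node1), stale(node1), wooden(node1)} — 14 facts.

14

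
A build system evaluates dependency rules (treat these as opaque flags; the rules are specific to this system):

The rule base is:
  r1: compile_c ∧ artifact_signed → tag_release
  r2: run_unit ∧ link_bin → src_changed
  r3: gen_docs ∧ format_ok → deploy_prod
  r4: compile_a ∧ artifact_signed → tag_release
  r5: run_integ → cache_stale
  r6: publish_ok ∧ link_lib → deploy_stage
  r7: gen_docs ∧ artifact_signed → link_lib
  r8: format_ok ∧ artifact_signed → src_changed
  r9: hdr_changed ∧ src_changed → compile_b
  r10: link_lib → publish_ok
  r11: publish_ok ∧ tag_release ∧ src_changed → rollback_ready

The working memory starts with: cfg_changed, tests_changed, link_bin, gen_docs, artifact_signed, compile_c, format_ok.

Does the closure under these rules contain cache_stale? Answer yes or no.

Round 1 — r1, r3, r7, r8, derive tag_release, deploy_prod, link_lib, src_changed.
Round 2 — r10, derive publish_ok.
Round 3 — r6, r11, derive deploy_stage, rollback_ready.
Fixed point reached. cache_stale is concluded only by r5; r5 needs run_integ (never derived).

no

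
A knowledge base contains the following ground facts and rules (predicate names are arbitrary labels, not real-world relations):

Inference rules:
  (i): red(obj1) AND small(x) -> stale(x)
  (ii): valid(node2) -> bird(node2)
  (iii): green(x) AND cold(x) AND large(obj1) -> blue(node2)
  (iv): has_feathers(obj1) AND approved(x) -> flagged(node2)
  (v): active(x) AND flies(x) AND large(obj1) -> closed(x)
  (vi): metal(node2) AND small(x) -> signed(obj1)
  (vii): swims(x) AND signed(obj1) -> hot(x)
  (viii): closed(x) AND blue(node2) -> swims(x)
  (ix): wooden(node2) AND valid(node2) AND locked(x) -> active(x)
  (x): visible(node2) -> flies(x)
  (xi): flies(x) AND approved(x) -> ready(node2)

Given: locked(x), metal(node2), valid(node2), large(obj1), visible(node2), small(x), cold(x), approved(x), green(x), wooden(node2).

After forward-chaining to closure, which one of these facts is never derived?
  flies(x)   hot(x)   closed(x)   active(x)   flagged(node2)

flagged(node2)

Round 1: (ii) [valid(node2) -> bird(node2)]; (iii) [green(x) AND cold(x) AND large(obj1) -> blue(node2)]; (vi) [metal(node2) AND small(x) -> signed(obj1)]; (ix) [wooden(node2) AND valid(node2) AND locked(x) -> active(x)]; (x) [visible(node2) -> flies(x)]. Adds bird(node2), blue(node2), signed(obj1), active(x), flies(x).
Round 2: (v) [active(x) AND flies(x) AND large(obj1) -> closed(x)]; (xi) [flies(x) AND approved(x) -> ready(node2)]. Adds closed(x), ready(node2).
Round 3: (viii) [closed(x) AND blue(node2) -> swims(x)]. Adds swims(x).
Round 4: (vii) [swims(x) AND signed(obj1) -> hot(x)]. Adds hot(x).
Derived: hot(x) (round 4), flies(x) (round 1), closed(x) (round 2), active(x) (round 1). flagged(node2) never appears in any round.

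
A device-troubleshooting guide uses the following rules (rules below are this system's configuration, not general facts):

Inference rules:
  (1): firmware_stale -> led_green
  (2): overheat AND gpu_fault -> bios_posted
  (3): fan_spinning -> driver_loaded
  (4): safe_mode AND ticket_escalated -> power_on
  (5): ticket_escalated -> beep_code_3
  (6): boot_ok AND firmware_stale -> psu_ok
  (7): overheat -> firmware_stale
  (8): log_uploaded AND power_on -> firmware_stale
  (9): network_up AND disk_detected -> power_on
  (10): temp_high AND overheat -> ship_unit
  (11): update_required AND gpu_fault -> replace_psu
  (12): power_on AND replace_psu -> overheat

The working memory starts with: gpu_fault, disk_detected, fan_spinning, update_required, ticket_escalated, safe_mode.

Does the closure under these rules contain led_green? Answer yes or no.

yes

Round 1: (3) [fan_spinning -> driver_loaded]; (4) [safe_mode AND ticket_escalated -> power_on]; (5) [ticket_escalated -> beep_code_3]; (11) [update_required AND gpu_fault -> replace_psu]. Adds driver_loaded, power_on, beep_code_3, replace_psu.
Round 2: (12) [power_on AND replace_psu -> overheat]. Adds overheat.
Round 3: (2) [overheat AND gpu_fault -> bios_posted]; (7) [overheat -> firmware_stale]. Adds bios_posted, firmware_stale.
Round 4: (1) [firmware_stale -> led_green]. Adds led_green.
led_green appears in round 4, so it is derivable.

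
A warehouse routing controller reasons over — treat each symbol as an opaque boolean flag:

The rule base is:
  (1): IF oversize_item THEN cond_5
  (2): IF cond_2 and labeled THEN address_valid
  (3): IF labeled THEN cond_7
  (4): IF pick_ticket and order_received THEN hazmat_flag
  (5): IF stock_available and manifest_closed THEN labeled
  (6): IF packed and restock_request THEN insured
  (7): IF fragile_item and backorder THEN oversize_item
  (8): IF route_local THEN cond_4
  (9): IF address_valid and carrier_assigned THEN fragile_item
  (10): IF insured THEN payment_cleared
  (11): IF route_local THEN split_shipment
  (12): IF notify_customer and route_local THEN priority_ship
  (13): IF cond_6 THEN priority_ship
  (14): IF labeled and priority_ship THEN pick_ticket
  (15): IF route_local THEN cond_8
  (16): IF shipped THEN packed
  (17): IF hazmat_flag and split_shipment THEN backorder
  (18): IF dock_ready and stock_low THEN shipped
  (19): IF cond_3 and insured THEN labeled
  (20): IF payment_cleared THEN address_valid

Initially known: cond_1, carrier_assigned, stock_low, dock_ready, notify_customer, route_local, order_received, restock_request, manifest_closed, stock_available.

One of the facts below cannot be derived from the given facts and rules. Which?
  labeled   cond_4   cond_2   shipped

[1] (5) [IF stock_available and manifest_closed THEN labeled]; (8) [IF route_local THEN cond_4]; (11) [IF route_local THEN split_shipment]; (12) [IF notify_customer and route_local THEN priority_ship]; (15) [IF route_local THEN cond_8]; (18) [IF dock_ready and stock_low THEN shipped]. ⇒ new: labeled, cond_4, split_shipment, priority_ship, cond_8, shipped.
[2] (3) [IF labeled THEN cond_7]; (14) [IF labeled and priority_ship THEN pick_ticket]; (16) [IF shipped THEN packed]. ⇒ new: cond_7, pick_ticket, packed.
[3] (4) [IF pick_ticket and order_received THEN hazmat_flag]; (6) [IF packed and restock_request THEN insured]. ⇒ new: hazmat_flag, insured.
[4] (10) [IF insured THEN payment_cleared]; (17) [IF hazmat_flag and split_shipment THEN backorder]. ⇒ new: payment_cleared, backorder.
[5] (20) [IF payment_cleared THEN address_valid]. ⇒ new: address_valid.
[6] (9) [IF address_valid and carrier_assigned THEN fragile_item]. ⇒ new: fragile_item.
[7] (7) [IF fragile_item and backorder THEN oversize_item]. ⇒ new: oversize_item.
[8] (1) [IF oversize_item THEN cond_5]. ⇒ new: cond_5.
Derived: labeled (round 1), cond_4 (round 1), shipped (round 1). cond_2 never appears in any round.

cond_2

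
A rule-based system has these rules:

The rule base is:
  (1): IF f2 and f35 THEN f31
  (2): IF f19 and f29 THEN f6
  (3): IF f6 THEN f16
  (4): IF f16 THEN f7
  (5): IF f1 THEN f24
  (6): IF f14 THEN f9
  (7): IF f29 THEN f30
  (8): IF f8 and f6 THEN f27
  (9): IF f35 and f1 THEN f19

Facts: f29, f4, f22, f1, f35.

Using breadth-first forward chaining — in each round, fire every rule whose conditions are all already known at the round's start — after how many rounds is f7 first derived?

Round 1: (5) [IF f1 THEN f24]; (7) [IF f29 THEN f30]; (9) [IF f35 and f1 THEN f19]. Adds f24, f30, f19.
Round 2: (2) [IF f19 and f29 THEN f6]. Adds f6.
Round 3: (3) [IF f6 THEN f16]. Adds f16.
Round 4: (4) [IF f16 THEN f7]. Adds f7.
f7 first appears in round 4.

4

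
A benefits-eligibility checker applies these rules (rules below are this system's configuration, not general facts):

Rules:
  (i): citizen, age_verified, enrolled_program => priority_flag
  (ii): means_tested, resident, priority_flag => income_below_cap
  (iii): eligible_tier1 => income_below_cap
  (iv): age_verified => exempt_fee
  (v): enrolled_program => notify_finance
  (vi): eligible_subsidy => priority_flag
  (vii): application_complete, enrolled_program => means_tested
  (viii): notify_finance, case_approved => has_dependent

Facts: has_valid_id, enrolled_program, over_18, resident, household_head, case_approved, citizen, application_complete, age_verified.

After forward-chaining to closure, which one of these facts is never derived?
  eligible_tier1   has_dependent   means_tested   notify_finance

Round 1: (i) [citizen, age_verified, enrolled_program => priority_flag]; (iv) [age_verified => exempt_fee]; (v) [enrolled_program => notify_finance]; (vii) [application_complete, enrolled_program => means_tested]. Adds priority_flag, exempt_fee, notify_finance, means_tested.
Round 2: (ii) [means_tested, resident, priority_flag => income_below_cap]; (viii) [notify_finance, case_approved => has_dependent]. Adds income_below_cap, has_dependent.
Derived: notify_finance (round 1), has_dependent (round 2), means_tested (round 1). eligible_tier1 never appears in any round.

eligible_tier1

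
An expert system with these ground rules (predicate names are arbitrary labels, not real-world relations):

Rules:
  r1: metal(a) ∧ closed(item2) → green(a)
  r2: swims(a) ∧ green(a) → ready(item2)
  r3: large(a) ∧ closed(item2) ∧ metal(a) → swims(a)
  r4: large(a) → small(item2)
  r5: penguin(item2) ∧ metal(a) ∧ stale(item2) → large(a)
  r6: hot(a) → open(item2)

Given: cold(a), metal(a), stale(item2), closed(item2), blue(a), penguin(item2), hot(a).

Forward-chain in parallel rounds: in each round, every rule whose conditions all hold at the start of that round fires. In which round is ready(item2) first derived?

Round 1: r1 [metal(a) ∧ closed(item2) → green(a)]; r5 [penguin(item2) ∧ metal(a) ∧ stale(item2) → large(a)]; r6 [hot(a) → open(item2)]. New: green(a), large(a), open(item2).
Round 2: r3 [large(a) ∧ closed(item2) ∧ metal(a) → swims(a)]; r4 [large(a) → small(item2)]. New: swims(a), small(item2).
Round 3: r2 [swims(a) ∧ green(a) → ready(item2)]. New: ready(item2).
ready(item2) first appears in round 3.

3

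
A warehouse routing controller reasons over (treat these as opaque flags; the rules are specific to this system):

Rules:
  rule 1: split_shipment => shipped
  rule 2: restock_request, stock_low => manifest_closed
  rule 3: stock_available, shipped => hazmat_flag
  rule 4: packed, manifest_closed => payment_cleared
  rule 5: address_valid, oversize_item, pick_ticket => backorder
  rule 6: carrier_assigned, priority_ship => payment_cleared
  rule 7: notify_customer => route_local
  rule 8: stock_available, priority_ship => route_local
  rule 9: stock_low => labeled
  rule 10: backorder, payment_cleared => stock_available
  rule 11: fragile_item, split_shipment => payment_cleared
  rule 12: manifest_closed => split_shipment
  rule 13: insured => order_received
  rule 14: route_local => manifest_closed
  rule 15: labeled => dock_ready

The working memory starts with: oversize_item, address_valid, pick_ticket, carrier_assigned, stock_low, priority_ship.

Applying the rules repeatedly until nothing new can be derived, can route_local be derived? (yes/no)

Round 1: rule 5 [address_valid, oversize_item, pick_ticket => backorder]; rule 6 [carrier_assigned, priority_ship => payment_cleared]; rule 9 [stock_low => labeled]. New: backorder, payment_cleared, labeled.
Round 2: rule 10 [backorder, payment_cleared => stock_available]; rule 15 [labeled => dock_ready]. New: stock_available, dock_ready.
Round 3: rule 8 [stock_available, priority_ship => route_local]. New: route_local.
Round 4: rule 14 [route_local => manifest_closed]. New: manifest_closed.
Round 5: rule 12 [manifest_closed => split_shipment]. New: split_shipment.
Round 6: rule 1 [split_shipment => shipped]. New: shipped.
Round 7: rule 3 [stock_available, shipped => hazmat_flag]. New: hazmat_flag.
route_local appears in round 3, so it is derivable.

yes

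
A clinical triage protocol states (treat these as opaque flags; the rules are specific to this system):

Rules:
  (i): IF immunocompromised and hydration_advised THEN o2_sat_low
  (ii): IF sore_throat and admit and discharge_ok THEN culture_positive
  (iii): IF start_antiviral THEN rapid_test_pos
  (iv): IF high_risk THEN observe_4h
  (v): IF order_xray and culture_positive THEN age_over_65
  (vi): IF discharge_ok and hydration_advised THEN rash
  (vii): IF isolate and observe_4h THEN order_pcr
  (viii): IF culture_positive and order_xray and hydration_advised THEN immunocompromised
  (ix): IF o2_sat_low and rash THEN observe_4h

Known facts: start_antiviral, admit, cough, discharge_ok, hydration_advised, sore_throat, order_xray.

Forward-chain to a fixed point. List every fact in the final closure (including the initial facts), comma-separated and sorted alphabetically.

Round 1: (ii) [IF sore_throat and admit and discharge_ok THEN culture_positive]; (iii) [IF start_antiviral THEN rapid_test_pos]; (vi) [IF discharge_ok and hydration_advised THEN rash]. Adds culture_positive, rapid_test_pos, rash.
Round 2: (v) [IF order_xray and culture_positive THEN age_over_65]; (viii) [IF culture_positive and order_xray and hydration_advised THEN immunocompromised]. Adds age_over_65, immunocompromised.
Round 3: (i) [IF immunocompromised and hydration_advised THEN o2_sat_low]. Adds o2_sat_low.
Round 4: (ix) [IF o2_sat_low and rash THEN observe_4h]. Adds observe_4h.

admit, age_over_65, cough, culture_positive, discharge_ok, hydration_advised, immunocompromised, o2_sat_low, observe_4h, order_xray, rapid_test_pos, rash, sore_throat, start_antiviral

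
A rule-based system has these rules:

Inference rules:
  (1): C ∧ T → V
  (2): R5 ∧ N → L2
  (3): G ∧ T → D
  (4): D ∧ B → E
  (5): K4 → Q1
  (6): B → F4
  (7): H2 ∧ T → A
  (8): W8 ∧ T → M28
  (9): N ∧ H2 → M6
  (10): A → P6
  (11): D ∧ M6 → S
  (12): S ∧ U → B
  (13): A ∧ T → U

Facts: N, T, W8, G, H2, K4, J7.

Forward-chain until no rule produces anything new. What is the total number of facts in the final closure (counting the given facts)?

18

Round 1 fires (3), (5), (7), (8), (9), giving D, Q1, A, M28, M6.
Round 2 fires (10), (11), (13), giving P6, S, U.
Round 3 fires (12), giving B.
Round 4 fires (4), (6), giving E, F4.
Closure: {A, B, D, E, F4, G, H2, J7, K4, M28, M6, N, P6, Q1, S, T, U, W8} — 18 facts.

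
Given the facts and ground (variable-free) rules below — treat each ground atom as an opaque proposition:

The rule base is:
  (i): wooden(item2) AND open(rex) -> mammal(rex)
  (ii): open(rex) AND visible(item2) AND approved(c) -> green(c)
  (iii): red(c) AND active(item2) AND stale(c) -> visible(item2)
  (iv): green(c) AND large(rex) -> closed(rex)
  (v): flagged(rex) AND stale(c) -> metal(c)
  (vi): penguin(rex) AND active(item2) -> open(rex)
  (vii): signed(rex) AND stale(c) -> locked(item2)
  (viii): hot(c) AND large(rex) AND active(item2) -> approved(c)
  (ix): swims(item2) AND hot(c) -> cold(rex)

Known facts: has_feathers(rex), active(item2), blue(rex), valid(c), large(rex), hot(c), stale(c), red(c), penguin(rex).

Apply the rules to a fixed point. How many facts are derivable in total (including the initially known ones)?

14

[1] (iii) [red(c) AND active(item2) AND stale(c) -> visible(item2)]; (vi) [penguin(rex) AND active(item2) -> open(rex)]; (viii) [hot(c) AND large(rex) AND active(item2) -> approved(c)]. ⇒ new: visible(item2), open(rex), approved(c).
[2] (ii) [open(rex) AND visible(item2) AND approved(c) -> green(c)]. ⇒ new: green(c).
[3] (iv) [green(c) AND large(rex) -> closed(rex)]. ⇒ new: closed(rex).
Closure: {active(item2), approved(c), blue(rex), closed(rex), green(c), has_feathers(rex), hot(c), large(rex), open(rex), penguin(rex), red(c), stale(c), valid(c), visible(item2)} — 14 facts.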